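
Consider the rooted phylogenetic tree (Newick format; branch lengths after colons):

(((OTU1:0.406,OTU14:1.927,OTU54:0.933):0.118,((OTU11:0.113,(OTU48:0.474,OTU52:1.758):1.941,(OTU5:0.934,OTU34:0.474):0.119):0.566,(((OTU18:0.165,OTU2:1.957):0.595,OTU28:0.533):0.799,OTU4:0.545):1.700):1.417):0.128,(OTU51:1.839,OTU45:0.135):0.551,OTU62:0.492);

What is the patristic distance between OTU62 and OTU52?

The path runs OTU62 → … → MRCA → … → OTU52; the MRCA is the root of the tree.
Branch lengths along that path: 0.492 + 0.128 + 1.417 + 0.566 + 1.941 + 1.758 = 6.302.

6.302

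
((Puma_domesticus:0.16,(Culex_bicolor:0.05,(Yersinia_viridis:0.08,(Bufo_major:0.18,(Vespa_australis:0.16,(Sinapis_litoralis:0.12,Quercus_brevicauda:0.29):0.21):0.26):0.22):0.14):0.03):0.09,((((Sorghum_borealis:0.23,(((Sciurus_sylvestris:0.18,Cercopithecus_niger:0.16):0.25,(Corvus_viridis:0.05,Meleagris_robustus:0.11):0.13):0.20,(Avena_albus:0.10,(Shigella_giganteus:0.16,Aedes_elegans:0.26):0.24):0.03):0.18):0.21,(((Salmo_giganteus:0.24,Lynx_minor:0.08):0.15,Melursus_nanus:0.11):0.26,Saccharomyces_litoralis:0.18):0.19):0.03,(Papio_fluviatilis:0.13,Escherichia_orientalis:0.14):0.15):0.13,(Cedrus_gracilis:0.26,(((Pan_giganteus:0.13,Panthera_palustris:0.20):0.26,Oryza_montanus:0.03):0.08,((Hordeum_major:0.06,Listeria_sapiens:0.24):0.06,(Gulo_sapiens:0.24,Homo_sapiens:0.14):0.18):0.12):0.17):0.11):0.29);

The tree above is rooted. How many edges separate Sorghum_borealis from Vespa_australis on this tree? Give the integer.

11

The MRCA of Sorghum_borealis and Vespa_australis is the root of the tree.
From Sorghum_borealis up to that node: 5 branches. From Vespa_australis up to the same node: 6 branches. Total: 5 + 6 = 11.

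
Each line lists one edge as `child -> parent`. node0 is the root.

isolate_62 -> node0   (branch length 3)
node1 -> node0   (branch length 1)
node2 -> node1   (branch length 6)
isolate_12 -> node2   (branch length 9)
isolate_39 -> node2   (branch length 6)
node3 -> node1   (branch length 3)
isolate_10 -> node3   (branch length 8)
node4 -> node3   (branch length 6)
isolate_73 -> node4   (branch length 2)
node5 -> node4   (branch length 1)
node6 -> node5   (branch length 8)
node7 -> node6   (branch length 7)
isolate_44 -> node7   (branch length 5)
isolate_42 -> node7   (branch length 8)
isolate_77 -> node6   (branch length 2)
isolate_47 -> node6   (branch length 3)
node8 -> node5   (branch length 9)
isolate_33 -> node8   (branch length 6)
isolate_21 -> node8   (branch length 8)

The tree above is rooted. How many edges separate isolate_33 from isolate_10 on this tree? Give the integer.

5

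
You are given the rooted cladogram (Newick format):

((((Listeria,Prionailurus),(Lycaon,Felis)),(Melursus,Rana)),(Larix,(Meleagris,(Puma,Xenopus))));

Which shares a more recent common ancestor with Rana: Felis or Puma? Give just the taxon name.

Felis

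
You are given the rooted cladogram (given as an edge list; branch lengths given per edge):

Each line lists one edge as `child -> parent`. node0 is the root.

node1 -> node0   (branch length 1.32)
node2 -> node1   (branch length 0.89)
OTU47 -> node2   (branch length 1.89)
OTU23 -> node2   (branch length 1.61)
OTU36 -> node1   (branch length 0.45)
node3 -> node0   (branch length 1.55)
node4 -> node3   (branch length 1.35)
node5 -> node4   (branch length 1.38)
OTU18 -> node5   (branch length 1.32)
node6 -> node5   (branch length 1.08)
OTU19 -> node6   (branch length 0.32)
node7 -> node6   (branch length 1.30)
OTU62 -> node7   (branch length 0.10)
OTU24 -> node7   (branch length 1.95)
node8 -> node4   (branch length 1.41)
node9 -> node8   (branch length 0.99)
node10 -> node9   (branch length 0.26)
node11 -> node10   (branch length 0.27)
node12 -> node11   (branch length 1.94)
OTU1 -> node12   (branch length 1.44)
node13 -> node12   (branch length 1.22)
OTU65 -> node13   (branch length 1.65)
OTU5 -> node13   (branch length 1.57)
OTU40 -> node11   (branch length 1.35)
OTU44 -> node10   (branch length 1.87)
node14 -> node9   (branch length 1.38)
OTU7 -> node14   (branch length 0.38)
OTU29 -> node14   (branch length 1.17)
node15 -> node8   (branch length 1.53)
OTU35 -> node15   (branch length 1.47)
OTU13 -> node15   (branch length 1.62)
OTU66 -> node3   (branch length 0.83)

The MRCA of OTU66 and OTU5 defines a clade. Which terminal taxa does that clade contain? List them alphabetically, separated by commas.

OTU1, OTU13, OTU18, OTU19, OTU24, OTU29, OTU35, OTU40, OTU44, OTU5, OTU62, OTU65, OTU66, OTU7

Tracing OTU66: it sits inside (((OTU18,(OTU19,(OTU62,OTU24))),(((((OTU1,(OTU65,OTU5)),OTU40),OTU44),(OTU7,OTU29)),(OTU35,OTU13))),OTU66).
Tracing OTU5: it sits inside (OTU65,OTU5).
The smallest clade enclosing both is (((OTU18,(OTU19,(OTU62,OTU24))),(((((OTU1,(OTU65,OTU5)),OTU40),OTU44),(OTU7,OTU29)),(OTU35,OTU13))),OTU66); the answer is its 14 terminal taxa in alphabetical order.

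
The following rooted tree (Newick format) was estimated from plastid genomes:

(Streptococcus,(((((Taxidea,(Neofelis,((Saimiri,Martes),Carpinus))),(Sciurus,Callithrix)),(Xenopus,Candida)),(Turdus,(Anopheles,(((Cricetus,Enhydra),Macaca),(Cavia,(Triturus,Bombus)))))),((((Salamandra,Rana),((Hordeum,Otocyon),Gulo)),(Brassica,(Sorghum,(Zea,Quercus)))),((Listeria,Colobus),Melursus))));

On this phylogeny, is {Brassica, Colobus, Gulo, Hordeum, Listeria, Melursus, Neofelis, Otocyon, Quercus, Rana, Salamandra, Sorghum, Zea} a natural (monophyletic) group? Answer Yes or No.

The MRCA of the listed taxa subtends (((((Taxidea,(Neofelis,((Saimiri,Martes),Carpinus))),(Sciurus,Callithrix)),(Xenopus,Candida)),(Turdus,(Anopheles,(((Cricetus,Enhydra),Macaca),(Cavia,(Triturus,Bombus)))))),((((Salamandra,Rana),((Hordeum,Otocyon),Gulo)),(Brassica,(Sorghum,(Zea,Quercus)))),((Listeria,Colobus),Melursus))).
That clade also contains Anopheles, Bombus, Callithrix, Candida, Carpinus, Cavia, Cricetus, Enhydra, Macaca, Martes, Saimiri, Sciurus, Taxidea, Triturus, Turdus, Xenopus, which are not in the proposed group, so the group is not monophyletic.

No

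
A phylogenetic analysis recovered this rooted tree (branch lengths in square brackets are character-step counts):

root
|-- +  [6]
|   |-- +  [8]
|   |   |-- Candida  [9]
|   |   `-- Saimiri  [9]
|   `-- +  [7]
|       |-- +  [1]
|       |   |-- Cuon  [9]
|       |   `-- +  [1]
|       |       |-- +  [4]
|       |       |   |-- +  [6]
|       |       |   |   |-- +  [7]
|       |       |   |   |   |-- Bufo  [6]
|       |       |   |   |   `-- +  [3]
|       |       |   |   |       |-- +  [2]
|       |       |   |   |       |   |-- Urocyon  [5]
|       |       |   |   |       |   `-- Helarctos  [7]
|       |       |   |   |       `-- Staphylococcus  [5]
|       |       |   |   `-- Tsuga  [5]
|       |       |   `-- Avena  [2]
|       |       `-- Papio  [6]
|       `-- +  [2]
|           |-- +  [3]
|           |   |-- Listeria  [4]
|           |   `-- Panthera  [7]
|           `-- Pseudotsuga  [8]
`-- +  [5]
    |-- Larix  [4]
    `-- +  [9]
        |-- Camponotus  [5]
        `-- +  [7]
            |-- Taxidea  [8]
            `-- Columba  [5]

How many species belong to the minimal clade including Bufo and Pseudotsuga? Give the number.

11

The MRCA of Bufo and Pseudotsuga is the node subtending ((Cuon,((((Bufo,((Urocyon,Helarctos),Staphylococcus)),Tsuga),Avena),Papio)),((Listeria,Panthera),Pseudotsuga)).
That clade contains 11 terminal taxa: Avena, Bufo, Cuon, Helarctos, Listeria, Panthera, Papio, Pseudotsuga, Staphylococcus, Tsuga, Urocyon.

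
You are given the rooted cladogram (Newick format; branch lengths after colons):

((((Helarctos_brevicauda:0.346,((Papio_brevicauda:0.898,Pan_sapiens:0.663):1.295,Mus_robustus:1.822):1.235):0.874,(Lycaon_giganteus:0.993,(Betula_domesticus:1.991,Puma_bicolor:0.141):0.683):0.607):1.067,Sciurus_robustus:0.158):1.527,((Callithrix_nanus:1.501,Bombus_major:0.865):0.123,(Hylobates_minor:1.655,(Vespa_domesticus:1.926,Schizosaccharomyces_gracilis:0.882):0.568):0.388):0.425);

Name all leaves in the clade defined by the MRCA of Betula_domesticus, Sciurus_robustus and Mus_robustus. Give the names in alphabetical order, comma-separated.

Tracing Betula_domesticus: it sits inside (Betula_domesticus,Puma_bicolor).
Tracing Sciurus_robustus: it sits inside (((Helarctos_brevicauda,((Papio_brevicauda,Pan_sapiens),Mus_robustus)),(Lycaon_giganteus,(Betula_domesticus,Puma_bicolor))),Sciurus_robustus).
Tracing Mus_robustus: it sits inside ((Papio_brevicauda,Pan_sapiens),Mus_robustus).
The smallest clade enclosing all 3 is (((Helarctos_brevicauda,((Papio_brevicauda,Pan_sapiens),Mus_robustus)),(Lycaon_giganteus,(Betula_domesticus,Puma_bicolor))),Sciurus_robustus); the answer is its 8 terminal taxa in alphabetical order.

Betula_domesticus, Helarctos_brevicauda, Lycaon_giganteus, Mus_robustus, Pan_sapiens, Papio_brevicauda, Puma_bicolor, Sciurus_robustus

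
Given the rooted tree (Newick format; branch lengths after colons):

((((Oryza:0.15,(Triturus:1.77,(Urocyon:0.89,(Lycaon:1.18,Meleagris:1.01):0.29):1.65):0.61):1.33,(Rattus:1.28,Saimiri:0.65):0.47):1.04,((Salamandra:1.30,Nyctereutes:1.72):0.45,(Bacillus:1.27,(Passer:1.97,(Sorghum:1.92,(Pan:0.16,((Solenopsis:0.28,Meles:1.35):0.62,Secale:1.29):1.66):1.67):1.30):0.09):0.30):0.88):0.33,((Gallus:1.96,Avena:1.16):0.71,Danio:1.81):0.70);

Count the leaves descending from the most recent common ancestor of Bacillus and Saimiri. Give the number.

16

The MRCA of Bacillus and Saimiri is the node subtending (((Oryza,(Triturus,(Urocyon,(Lycaon,Meleagris)))),(Rattus,Saimiri)),((Salamandra,Nyctereutes),(Bacillus,(Passer,(Sorghum,(Pan,((Solenopsis,Meles),Secale))))))).
That clade contains 16 terminal taxa: Bacillus, Lycaon, Meleagris, Meles, Nyctereutes, Oryza, Pan, Passer, Rattus, Saimiri, Salamandra, Secale, Solenopsis, Sorghum, Triturus, Urocyon.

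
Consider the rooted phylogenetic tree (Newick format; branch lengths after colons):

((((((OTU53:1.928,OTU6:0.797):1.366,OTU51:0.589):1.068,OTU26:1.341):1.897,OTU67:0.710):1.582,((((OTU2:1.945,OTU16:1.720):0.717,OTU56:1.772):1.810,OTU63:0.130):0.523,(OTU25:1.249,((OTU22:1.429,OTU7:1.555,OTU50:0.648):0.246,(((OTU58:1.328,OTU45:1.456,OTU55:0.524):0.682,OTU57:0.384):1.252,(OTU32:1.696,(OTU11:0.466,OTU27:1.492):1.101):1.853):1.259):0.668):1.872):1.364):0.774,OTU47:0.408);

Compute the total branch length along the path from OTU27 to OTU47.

The path runs OTU27 → … → MRCA → … → OTU47; the MRCA is the root of the tree.
Branch lengths along that path: 1.492 + 1.101 + 1.853 + 1.259 + 0.668 + 1.872 + 1.364 + 0.774 + 0.408 = 10.791.

10.791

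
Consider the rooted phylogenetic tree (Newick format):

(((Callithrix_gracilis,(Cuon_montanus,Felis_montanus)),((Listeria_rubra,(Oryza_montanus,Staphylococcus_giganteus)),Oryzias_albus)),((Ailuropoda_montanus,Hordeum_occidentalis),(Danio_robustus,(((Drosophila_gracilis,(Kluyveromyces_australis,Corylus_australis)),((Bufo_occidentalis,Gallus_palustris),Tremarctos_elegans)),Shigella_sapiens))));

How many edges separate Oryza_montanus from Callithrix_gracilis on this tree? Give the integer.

6

The MRCA of Oryza_montanus and Callithrix_gracilis is the node subtending ((Callithrix_gracilis,(Cuon_montanus,Felis_montanus)),((Listeria_rubra,(Oryza_montanus,Staphylococcus_giganteus)),Oryzias_albus)).
From Oryza_montanus up to that node: 4 branches. From Callithrix_gracilis up to the same node: 2 branches. Total: 4 + 2 = 6.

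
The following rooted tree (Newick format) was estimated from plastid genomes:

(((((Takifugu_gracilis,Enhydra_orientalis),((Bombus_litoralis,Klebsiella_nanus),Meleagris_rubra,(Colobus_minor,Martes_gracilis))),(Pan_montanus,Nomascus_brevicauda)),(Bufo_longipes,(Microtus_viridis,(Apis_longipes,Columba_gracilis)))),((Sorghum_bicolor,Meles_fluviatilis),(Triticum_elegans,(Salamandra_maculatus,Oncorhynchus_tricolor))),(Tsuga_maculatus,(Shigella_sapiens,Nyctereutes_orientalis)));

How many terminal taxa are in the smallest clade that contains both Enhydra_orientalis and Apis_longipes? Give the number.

13

The MRCA of Enhydra_orientalis and Apis_longipes is the node subtending ((((Takifugu_gracilis,Enhydra_orientalis),((Bombus_litoralis,Klebsiella_nanus),Meleagris_rubra,(Colobus_minor,Martes_gracilis))),(Pan_montanus,Nomascus_brevicauda)),(Bufo_longipes,(Microtus_viridis,(Apis_longipes,Columba_gracilis)))).
That clade contains 13 terminal taxa: Apis_longipes, Bombus_litoralis, Bufo_longipes, Colobus_minor, Columba_gracilis, Enhydra_orientalis, Klebsiella_nanus, Martes_gracilis, Meleagris_rubra, Microtus_viridis, Nomascus_brevicauda, Pan_montanus, Takifugu_gracilis.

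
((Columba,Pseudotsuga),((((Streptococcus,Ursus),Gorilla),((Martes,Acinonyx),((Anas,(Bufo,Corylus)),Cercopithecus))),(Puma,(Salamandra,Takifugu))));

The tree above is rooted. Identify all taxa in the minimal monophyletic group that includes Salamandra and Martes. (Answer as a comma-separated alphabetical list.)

Acinonyx, Anas, Bufo, Cercopithecus, Corylus, Gorilla, Martes, Puma, Salamandra, Streptococcus, Takifugu, Ursus

Tracing Salamandra: it sits inside (Salamandra,Takifugu).
Tracing Martes: it sits inside (Martes,Acinonyx).
The smallest clade enclosing both is ((((Streptococcus,Ursus),Gorilla),((Martes,Acinonyx),((Anas,(Bufo,Corylus)),Cercopithecus))),(Puma,(Salamandra,Takifugu))); the answer is its 12 terminal taxa in alphabetical order.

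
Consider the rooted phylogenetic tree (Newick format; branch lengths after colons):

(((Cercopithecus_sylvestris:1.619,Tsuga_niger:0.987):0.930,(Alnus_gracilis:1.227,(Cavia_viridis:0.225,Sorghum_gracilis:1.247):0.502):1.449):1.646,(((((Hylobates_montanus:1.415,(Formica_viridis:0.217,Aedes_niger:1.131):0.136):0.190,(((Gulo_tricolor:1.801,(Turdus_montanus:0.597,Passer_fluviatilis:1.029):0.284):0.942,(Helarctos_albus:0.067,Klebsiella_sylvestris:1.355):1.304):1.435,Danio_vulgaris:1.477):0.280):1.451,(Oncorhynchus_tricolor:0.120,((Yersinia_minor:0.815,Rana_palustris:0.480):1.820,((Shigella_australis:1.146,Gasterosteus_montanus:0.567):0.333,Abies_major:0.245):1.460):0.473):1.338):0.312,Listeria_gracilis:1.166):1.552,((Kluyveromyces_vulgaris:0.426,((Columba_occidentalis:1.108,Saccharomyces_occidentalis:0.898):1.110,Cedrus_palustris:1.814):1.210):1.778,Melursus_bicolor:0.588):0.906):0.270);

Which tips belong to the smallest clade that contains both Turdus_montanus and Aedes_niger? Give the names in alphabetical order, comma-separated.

Aedes_niger, Danio_vulgaris, Formica_viridis, Gulo_tricolor, Helarctos_albus, Hylobates_montanus, Klebsiella_sylvestris, Passer_fluviatilis, Turdus_montanus

Tracing Turdus_montanus: it sits inside (Turdus_montanus,Passer_fluviatilis).
Tracing Aedes_niger: it sits inside (Formica_viridis,Aedes_niger).
The smallest clade enclosing both is ((Hylobates_montanus,(Formica_viridis,Aedes_niger)),(((Gulo_tricolor,(Turdus_montanus,Passer_fluviatilis)),(Helarctos_albus,Klebsiella_sylvestris)),Danio_vulgaris)); the answer is its 9 terminal taxa in alphabetical order.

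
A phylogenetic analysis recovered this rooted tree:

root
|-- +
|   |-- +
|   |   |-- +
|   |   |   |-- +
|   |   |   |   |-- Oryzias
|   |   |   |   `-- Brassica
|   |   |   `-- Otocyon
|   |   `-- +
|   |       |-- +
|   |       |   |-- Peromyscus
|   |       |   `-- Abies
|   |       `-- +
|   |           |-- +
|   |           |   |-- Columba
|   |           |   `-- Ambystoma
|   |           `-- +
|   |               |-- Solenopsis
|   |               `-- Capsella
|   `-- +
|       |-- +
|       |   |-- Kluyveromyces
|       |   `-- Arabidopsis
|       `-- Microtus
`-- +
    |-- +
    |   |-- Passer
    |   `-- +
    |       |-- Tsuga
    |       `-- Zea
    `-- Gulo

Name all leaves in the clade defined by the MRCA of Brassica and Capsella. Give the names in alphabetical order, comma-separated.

Tracing Brassica: it sits inside (Oryzias,Brassica).
Tracing Capsella: it sits inside (Solenopsis,Capsella).
The smallest clade enclosing both is (((Oryzias,Brassica),Otocyon),((Peromyscus,Abies),((Columba,Ambystoma),(Solenopsis,Capsella)))); the answer is its 9 terminal taxa in alphabetical order.

Abies, Ambystoma, Brassica, Capsella, Columba, Oryzias, Otocyon, Peromyscus, Solenopsis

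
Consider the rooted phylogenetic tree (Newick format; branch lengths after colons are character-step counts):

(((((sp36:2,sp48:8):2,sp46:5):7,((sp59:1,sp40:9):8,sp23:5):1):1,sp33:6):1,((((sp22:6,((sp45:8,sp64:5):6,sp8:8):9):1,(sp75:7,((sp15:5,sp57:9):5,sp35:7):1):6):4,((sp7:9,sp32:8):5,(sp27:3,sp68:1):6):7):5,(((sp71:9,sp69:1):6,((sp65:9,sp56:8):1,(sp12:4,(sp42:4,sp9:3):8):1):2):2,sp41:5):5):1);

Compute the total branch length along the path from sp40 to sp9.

The path runs sp40 → … → MRCA → … → sp9; the MRCA is the root of the tree.
Branch lengths along that path: 9 + 8 + 1 + 1 + 1 + 1 + 5 + 2 + 2 + 1 + 8 + 3 = 42.

42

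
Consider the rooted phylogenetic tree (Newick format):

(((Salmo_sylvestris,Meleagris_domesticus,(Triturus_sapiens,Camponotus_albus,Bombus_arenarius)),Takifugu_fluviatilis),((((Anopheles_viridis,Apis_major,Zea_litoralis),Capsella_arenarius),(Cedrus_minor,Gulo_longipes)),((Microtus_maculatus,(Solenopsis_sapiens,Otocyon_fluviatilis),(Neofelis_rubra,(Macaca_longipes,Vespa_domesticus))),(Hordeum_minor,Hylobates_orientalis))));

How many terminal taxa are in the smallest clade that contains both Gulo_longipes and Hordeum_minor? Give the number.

The MRCA of Gulo_longipes and Hordeum_minor is the node subtending ((((Anopheles_viridis,Apis_major,Zea_litoralis),Capsella_arenarius),(Cedrus_minor,Gulo_longipes)),((Microtus_maculatus,(Solenopsis_sapiens,Otocyon_fluviatilis),(Neofelis_rubra,(Macaca_longipes,Vespa_domesticus))),(Hordeum_minor,Hylobates_orientalis))).
That clade contains 14 terminal taxa: Anopheles_viridis, Apis_major, Capsella_arenarius, Cedrus_minor, Gulo_longipes, Hordeum_minor, Hylobates_orientalis, Macaca_longipes, Microtus_maculatus, Neofelis_rubra, Otocyon_fluviatilis, Solenopsis_sapiens, Vespa_domesticus, Zea_litoralis.

14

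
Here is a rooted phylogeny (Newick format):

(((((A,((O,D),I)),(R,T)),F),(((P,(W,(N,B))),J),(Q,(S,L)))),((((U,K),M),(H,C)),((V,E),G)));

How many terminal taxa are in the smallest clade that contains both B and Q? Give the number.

The MRCA of B and Q is the node subtending (((P,(W,(N,B))),J),(Q,(S,L))).
That clade contains 8 terminal taxa: B, J, L, N, P, Q, S, W.

8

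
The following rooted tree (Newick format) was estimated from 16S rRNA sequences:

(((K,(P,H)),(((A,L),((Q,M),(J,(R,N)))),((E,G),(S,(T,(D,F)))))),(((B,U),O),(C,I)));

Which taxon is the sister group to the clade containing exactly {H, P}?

K

The clade containing exactly {H, P} attaches to the tree at the node subtending (K,(P,H)).
The other lineage descending from that same node — the sister group — is the single tip K.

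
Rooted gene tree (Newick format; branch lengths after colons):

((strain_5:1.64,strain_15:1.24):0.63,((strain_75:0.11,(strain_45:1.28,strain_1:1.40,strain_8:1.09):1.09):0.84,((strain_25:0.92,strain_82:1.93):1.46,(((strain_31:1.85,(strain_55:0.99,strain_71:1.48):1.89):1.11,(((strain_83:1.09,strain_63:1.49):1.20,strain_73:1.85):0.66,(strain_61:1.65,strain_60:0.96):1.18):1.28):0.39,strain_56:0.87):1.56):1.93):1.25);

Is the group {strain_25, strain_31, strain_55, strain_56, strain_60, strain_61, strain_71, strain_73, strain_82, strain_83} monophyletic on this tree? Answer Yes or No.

The MRCA of the listed taxa subtends ((strain_25,strain_82),(((strain_31,(strain_55,strain_71)),(((strain_83,strain_63),strain_73),(strain_61,strain_60))),strain_56)).
That clade also contains strain_63, which is not in the proposed group, so the group is not monophyletic.

No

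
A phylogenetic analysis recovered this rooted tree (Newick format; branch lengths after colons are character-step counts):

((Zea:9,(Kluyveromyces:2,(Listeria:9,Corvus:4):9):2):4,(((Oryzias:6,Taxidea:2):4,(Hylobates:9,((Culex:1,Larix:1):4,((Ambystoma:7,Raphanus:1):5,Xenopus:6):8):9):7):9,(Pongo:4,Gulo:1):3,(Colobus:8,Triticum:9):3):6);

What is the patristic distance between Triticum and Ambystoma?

57

The path runs Triticum → … → MRCA → … → Ambystoma; the MRCA is the node subtending (((Oryzias,Taxidea),(Hylobates,((Culex,Larix),((Ambystoma,Raphanus),Xenopus)))),(Pongo,Gulo),(Colobus,Triticum)).
Branch lengths along that path: 9 + 3 + 9 + 7 + 9 + 8 + 5 + 7 = 57.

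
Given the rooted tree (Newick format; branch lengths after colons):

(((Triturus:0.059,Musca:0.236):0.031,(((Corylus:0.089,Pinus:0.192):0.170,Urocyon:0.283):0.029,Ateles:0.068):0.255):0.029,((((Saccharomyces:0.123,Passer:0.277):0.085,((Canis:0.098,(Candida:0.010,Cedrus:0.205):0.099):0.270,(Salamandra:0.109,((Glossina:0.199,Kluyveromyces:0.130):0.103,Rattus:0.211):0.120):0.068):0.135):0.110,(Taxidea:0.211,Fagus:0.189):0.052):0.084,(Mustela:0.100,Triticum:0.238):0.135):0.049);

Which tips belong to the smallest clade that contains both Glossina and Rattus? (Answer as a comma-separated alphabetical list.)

Glossina, Kluyveromyces, Rattus

Tracing Glossina: it sits inside (Glossina,Kluyveromyces).
Tracing Rattus: it sits inside ((Glossina,Kluyveromyces),Rattus).
The smallest clade enclosing both is ((Glossina,Kluyveromyces),Rattus); the answer is its 3 terminal taxa in alphabetical order.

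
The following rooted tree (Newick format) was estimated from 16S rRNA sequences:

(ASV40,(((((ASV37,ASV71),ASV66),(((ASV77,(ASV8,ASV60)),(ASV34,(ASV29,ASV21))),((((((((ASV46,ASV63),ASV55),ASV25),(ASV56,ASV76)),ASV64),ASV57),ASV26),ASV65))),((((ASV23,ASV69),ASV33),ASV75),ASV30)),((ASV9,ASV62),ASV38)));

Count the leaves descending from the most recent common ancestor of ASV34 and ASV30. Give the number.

24

The MRCA of ASV34 and ASV30 is the node subtending ((((ASV37,ASV71),ASV66),(((ASV77,(ASV8,ASV60)),(ASV34,(ASV29,ASV21))),((((((((ASV46,ASV63),ASV55),ASV25),(ASV56,ASV76)),ASV64),ASV57),ASV26),ASV65))),((((ASV23,ASV69),ASV33),ASV75),ASV30)).
That clade contains 24 terminal taxa: ASV21, ASV23, ASV25, ASV26, ASV29, ASV30, ASV33, ASV34, ASV37, ASV46, ASV55, ASV56, ASV57, ASV60, ASV63, ASV64, ASV65, ASV66, ASV69, ASV71, ASV75, ASV76, ASV77, ASV8.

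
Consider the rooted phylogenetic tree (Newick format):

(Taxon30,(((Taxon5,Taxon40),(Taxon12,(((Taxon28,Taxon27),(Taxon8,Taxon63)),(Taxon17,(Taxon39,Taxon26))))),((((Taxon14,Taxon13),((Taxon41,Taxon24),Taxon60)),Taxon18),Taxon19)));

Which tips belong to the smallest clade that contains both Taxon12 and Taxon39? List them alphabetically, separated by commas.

Tracing Taxon12: it sits inside (Taxon12,(((Taxon28,Taxon27),(Taxon8,Taxon63)),(Taxon17,(Taxon39,Taxon26)))).
Tracing Taxon39: it sits inside (Taxon39,Taxon26).
The smallest clade enclosing both is (Taxon12,(((Taxon28,Taxon27),(Taxon8,Taxon63)),(Taxon17,(Taxon39,Taxon26)))); the answer is its 8 terminal taxa in alphabetical order.

Taxon12, Taxon17, Taxon26, Taxon27, Taxon28, Taxon39, Taxon63, Taxon8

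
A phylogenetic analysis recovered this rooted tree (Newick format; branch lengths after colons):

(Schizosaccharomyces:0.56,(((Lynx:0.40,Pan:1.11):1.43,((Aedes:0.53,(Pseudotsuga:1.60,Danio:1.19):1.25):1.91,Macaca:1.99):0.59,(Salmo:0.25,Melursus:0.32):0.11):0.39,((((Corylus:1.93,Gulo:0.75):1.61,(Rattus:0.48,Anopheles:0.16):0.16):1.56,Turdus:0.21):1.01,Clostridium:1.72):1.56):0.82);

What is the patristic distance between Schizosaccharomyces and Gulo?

7.87

The path runs Schizosaccharomyces → … → MRCA → … → Gulo; the MRCA is the root of the tree.
Branch lengths along that path: 0.56 + 0.82 + 1.56 + 1.01 + 1.56 + 1.61 + 0.75 = 7.87.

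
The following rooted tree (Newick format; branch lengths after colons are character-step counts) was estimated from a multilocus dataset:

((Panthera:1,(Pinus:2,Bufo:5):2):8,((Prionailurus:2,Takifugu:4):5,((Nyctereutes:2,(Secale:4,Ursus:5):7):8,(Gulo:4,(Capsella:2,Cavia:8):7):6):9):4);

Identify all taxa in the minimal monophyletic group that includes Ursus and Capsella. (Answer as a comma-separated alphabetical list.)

Capsella, Cavia, Gulo, Nyctereutes, Secale, Ursus

Tracing Ursus: it sits inside (Secale,Ursus).
Tracing Capsella: it sits inside (Capsella,Cavia).
The smallest clade enclosing both is ((Nyctereutes,(Secale,Ursus)),(Gulo,(Capsella,Cavia))); the answer is its 6 terminal taxa in alphabetical order.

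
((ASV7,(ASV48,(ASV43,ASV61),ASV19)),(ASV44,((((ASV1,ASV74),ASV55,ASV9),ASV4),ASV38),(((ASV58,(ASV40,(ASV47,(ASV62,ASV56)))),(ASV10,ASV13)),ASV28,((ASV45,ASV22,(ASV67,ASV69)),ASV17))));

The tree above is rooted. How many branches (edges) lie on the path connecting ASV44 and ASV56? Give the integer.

8

The MRCA of ASV44 and ASV56 is the node subtending (ASV44,((((ASV1,ASV74),ASV55,ASV9),ASV4),ASV38),(((ASV58,(ASV40,(ASV47,(ASV62,ASV56)))),(ASV10,ASV13)),ASV28,((ASV45,ASV22,(ASV67,ASV69)),ASV17))).
From ASV44 up to that node: 1 branch. From ASV56 up to the same node: 7 branches. Total: 1 + 7 = 8.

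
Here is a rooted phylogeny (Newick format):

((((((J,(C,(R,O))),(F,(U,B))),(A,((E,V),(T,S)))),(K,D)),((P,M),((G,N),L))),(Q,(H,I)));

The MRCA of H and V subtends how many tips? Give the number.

22

The MRCA of H and V is the root, so the clade is the entire tree.
That clade contains 22 terminal taxa: A, B, C, D, E, F, G, H, I, J, K, L, M, N, O, P, Q, R, S, T, U, V.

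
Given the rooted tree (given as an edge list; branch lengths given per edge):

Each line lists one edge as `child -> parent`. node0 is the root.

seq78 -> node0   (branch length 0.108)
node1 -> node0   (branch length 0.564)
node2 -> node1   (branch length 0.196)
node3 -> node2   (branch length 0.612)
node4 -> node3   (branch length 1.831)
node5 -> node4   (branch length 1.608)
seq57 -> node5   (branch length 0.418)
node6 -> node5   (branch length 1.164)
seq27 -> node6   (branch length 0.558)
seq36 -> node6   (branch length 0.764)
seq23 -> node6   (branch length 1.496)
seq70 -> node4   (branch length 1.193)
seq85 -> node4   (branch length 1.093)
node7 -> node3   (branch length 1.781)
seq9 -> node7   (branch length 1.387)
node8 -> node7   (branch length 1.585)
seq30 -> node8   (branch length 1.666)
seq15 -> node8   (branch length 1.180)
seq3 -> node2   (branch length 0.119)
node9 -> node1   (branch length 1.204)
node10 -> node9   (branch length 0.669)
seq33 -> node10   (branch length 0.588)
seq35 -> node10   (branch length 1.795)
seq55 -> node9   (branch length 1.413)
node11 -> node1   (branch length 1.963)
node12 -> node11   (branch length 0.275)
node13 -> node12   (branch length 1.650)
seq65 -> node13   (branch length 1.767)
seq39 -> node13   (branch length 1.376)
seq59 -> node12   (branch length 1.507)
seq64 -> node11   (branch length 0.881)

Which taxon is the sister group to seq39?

seq65

seq39 attaches to the tree at the node subtending (seq65,seq39).
The other lineage descending from that same node — the sister group — is the single tip seq65.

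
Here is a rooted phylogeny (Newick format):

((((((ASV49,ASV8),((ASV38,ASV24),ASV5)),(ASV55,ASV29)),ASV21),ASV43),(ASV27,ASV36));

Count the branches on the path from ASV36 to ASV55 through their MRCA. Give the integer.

7

The MRCA of ASV36 and ASV55 is the root of the tree.
From ASV36 up to that node: 2 branches. From ASV55 up to the same node: 5 branches. Total: 2 + 5 = 7.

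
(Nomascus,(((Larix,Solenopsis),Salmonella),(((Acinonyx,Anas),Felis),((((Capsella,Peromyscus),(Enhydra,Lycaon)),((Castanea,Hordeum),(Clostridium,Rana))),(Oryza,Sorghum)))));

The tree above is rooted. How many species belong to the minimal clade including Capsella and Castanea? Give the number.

The MRCA of Capsella and Castanea is the node subtending (((Capsella,Peromyscus),(Enhydra,Lycaon)),((Castanea,Hordeum),(Clostridium,Rana))).
That clade contains 8 terminal taxa: Capsella, Castanea, Clostridium, Enhydra, Hordeum, Lycaon, Peromyscus, Rana.

8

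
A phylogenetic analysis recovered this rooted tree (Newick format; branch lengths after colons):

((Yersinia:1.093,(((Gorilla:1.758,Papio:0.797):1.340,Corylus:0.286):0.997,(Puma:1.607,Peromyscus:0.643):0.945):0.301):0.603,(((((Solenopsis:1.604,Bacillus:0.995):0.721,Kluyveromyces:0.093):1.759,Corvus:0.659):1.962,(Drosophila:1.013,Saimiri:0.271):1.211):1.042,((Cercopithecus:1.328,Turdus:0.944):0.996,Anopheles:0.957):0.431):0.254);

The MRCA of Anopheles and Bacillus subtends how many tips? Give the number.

9

The MRCA of Anopheles and Bacillus is the node subtending (((((Solenopsis,Bacillus),Kluyveromyces),Corvus),(Drosophila,Saimiri)),((Cercopithecus,Turdus),Anopheles)).
That clade contains 9 terminal taxa: Anopheles, Bacillus, Cercopithecus, Corvus, Drosophila, Kluyveromyces, Saimiri, Solenopsis, Turdus.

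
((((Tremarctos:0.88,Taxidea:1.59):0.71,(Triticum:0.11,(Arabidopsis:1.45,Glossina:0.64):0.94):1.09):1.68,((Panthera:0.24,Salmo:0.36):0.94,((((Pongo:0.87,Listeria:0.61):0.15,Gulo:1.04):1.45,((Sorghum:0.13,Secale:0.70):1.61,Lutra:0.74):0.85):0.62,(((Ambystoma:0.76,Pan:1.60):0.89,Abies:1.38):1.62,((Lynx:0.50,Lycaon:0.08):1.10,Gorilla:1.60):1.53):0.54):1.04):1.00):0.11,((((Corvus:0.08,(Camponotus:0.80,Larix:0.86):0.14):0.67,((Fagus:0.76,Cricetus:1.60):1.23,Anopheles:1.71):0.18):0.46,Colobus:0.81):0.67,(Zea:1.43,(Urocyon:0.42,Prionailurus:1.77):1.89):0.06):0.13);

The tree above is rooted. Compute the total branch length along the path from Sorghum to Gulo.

5.08

The path runs Sorghum → … → MRCA → … → Gulo; the MRCA is the node subtending (((Pongo,Listeria),Gulo),((Sorghum,Secale),Lutra)).
Branch lengths along that path: 0.13 + 1.61 + 0.85 + 1.45 + 1.04 = 5.08.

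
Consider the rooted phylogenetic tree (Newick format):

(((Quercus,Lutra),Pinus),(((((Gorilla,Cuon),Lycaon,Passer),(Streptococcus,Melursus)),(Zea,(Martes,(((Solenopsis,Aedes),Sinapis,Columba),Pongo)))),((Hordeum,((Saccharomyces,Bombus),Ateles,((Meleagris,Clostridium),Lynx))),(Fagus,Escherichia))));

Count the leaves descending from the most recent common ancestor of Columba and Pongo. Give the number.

The MRCA of Columba and Pongo is the node subtending (((Solenopsis,Aedes),Sinapis,Columba),Pongo).
That clade contains 5 terminal taxa: Aedes, Columba, Pongo, Sinapis, Solenopsis.

5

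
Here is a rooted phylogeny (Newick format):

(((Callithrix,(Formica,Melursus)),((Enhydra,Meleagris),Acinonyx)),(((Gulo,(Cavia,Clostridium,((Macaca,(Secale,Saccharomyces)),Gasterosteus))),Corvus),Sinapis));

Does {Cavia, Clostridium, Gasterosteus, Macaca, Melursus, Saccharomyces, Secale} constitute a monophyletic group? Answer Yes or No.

No

The MRCA of the listed taxa is the root, so the smallest clade containing them is the whole tree.
That clade also contains Acinonyx, Callithrix, Corvus, Enhydra, Formica, Gulo, Meleagris, Sinapis, which are not in the proposed group, so the group is not monophyletic.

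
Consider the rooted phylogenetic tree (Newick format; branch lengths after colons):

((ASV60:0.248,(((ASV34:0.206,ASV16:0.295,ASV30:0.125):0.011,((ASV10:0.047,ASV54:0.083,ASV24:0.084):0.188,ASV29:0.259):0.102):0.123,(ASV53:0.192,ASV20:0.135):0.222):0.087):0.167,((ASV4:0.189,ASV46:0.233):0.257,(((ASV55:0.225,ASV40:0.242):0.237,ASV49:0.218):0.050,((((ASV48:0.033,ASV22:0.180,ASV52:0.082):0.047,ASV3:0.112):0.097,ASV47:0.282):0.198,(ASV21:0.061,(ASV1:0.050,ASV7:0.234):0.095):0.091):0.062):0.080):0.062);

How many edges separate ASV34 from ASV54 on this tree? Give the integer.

5

The MRCA of ASV34 and ASV54 is the node subtending ((ASV34,ASV16,ASV30),((ASV10,ASV54,ASV24),ASV29)).
From ASV34 up to that node: 2 branches. From ASV54 up to the same node: 3 branches. Total: 2 + 3 = 5.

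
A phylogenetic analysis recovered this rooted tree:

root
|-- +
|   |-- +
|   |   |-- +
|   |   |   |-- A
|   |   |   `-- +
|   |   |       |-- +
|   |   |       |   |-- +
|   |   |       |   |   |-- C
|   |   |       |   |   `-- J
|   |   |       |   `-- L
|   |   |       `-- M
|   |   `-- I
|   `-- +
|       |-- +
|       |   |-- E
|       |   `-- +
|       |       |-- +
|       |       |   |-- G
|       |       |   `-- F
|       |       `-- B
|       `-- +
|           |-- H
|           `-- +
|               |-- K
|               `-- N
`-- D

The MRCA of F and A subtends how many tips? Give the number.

The MRCA of F and A is the node subtending (((A,(((C,J),L),M)),I),((E,((G,F),B)),(H,(K,N)))).
That clade contains 13 terminal taxa: A, B, C, E, F, G, H, I, J, K, L, M, N.

13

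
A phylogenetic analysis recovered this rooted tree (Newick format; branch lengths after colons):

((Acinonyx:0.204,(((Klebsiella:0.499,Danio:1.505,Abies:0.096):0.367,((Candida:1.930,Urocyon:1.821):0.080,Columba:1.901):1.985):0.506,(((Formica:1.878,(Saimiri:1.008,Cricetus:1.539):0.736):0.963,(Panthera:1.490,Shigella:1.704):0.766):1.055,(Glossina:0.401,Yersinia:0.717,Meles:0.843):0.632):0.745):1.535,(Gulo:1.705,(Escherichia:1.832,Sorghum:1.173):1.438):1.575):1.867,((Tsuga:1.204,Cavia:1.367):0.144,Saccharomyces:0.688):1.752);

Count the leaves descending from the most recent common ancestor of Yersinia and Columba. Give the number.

The MRCA of Yersinia and Columba is the node subtending (((Klebsiella,Danio,Abies),((Candida,Urocyon),Columba)),(((Formica,(Saimiri,Cricetus)),(Panthera,Shigella)),(Glossina,Yersinia,Meles))).
That clade contains 14 terminal taxa: Abies, Candida, Columba, Cricetus, Danio, Formica, Glossina, Klebsiella, Meles, Panthera, Saimiri, Shigella, Urocyon, Yersinia.

14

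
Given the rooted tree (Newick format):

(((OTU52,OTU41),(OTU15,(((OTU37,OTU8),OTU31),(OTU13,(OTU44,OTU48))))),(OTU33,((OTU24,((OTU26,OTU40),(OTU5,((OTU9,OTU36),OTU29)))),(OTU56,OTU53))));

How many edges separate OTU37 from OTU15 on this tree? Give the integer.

The MRCA of OTU37 and OTU15 is the node subtending (OTU15,(((OTU37,OTU8),OTU31),(OTU13,(OTU44,OTU48)))).
From OTU37 up to that node: 4 branches. From OTU15 up to the same node: 1 branch. Total: 4 + 1 = 5.

5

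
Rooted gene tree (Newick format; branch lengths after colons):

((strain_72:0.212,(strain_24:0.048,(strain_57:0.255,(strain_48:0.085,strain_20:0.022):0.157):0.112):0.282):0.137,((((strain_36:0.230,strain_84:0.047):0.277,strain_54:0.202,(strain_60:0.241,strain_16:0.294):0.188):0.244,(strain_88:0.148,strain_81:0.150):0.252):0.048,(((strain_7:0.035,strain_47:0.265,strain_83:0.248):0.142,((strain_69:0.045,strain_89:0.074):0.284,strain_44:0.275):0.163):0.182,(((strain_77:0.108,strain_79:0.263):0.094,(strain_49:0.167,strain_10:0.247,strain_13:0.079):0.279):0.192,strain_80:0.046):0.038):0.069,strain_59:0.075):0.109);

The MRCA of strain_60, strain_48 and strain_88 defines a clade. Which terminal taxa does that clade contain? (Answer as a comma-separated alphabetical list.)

Tracing strain_60: it sits inside (strain_60,strain_16).
Tracing strain_48: it sits inside (strain_48,strain_20).
Tracing strain_88: it sits inside (strain_88,strain_81).
The smallest clade enclosing all 3 is the whole tree (their MRCA is the root), so the answer is all 25 tips in alphabetical order.

strain_10, strain_13, strain_16, strain_20, strain_24, strain_36, strain_44, strain_47, strain_48, strain_49, strain_54, strain_57, strain_59, strain_60, strain_69, strain_7, strain_72, strain_77, strain_79, strain_80, strain_81, strain_83, strain_84, strain_88, strain_89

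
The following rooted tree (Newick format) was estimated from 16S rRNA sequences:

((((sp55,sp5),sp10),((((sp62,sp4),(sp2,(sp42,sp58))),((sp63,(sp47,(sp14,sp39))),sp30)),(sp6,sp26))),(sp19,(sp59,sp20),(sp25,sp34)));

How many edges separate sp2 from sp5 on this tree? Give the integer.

8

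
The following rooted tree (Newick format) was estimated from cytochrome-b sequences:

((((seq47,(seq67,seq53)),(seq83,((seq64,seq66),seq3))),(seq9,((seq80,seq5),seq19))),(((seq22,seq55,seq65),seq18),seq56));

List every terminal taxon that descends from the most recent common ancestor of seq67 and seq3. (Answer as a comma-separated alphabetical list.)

Tracing seq67: it sits inside (seq67,seq53).
Tracing seq3: it sits inside ((seq64,seq66),seq3).
The smallest clade enclosing both is ((seq47,(seq67,seq53)),(seq83,((seq64,seq66),seq3))); the answer is its 7 terminal taxa in alphabetical order.

seq3, seq47, seq53, seq64, seq66, seq67, seq83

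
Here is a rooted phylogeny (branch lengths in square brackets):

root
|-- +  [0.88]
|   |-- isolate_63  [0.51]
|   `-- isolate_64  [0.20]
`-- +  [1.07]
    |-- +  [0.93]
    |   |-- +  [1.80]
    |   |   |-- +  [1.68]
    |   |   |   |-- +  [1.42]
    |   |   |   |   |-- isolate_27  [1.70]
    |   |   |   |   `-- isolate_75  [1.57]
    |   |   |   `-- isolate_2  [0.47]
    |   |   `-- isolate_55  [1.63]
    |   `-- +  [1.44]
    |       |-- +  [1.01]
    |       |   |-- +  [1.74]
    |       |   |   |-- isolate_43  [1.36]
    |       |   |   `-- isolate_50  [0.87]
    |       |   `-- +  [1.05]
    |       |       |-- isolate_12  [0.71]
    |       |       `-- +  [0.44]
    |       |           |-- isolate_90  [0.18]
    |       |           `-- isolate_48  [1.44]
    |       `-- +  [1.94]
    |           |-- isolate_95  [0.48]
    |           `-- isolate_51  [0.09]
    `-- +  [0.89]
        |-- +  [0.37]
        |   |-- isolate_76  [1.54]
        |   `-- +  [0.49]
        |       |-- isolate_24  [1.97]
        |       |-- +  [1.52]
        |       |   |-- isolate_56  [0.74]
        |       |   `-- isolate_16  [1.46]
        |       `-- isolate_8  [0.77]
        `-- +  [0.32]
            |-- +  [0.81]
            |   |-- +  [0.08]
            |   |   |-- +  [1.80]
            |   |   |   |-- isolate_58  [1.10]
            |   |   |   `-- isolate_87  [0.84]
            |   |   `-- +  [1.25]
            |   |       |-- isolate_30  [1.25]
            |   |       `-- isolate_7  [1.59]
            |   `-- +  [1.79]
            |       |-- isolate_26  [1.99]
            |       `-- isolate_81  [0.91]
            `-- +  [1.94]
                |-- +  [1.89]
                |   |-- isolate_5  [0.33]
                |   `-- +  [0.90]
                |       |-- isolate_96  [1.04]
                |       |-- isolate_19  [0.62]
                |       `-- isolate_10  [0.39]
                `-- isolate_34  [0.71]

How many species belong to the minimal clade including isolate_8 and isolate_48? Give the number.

The MRCA of isolate_8 and isolate_48 is the node subtending (((((isolate_27,isolate_75),isolate_2),isolate_55),(((isolate_43,isolate_50),(isolate_12,(isolate_90,isolate_48))),(isolate_95,isolate_51))),((isolate_76,(isolate_24,(isolate_56,isolate_16),isolate_8)),((((isolate_58,isolate_87),(isolate_30,isolate_7)),(isolate_26,isolate_81)),((isolate_5,(isolate_96,isolate_19,isolate_10)),isolate_34)))).
That clade contains 27 terminal taxa: isolate_10, isolate_12, isolate_16, isolate_19, isolate_2, isolate_24, isolate_26, isolate_27, isolate_30, isolate_34, isolate_43, isolate_48, isolate_5, isolate_50, isolate_51, isolate_55, isolate_56, isolate_58, isolate_7, isolate_75, isolate_76, isolate_8, isolate_81, isolate_87, isolate_90, isolate_95, isolate_96.

27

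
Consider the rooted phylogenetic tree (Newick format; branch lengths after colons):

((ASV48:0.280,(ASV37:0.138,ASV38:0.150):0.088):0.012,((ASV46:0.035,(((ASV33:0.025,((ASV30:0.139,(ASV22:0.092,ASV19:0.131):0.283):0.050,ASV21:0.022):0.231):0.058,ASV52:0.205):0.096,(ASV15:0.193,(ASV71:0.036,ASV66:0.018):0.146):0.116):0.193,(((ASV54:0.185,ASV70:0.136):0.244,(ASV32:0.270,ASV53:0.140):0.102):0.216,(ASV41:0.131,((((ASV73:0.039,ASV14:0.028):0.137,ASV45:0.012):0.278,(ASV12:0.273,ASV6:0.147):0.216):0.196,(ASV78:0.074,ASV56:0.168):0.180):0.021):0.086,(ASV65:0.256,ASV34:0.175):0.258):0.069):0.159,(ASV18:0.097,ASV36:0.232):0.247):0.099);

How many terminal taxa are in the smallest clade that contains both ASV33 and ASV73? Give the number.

24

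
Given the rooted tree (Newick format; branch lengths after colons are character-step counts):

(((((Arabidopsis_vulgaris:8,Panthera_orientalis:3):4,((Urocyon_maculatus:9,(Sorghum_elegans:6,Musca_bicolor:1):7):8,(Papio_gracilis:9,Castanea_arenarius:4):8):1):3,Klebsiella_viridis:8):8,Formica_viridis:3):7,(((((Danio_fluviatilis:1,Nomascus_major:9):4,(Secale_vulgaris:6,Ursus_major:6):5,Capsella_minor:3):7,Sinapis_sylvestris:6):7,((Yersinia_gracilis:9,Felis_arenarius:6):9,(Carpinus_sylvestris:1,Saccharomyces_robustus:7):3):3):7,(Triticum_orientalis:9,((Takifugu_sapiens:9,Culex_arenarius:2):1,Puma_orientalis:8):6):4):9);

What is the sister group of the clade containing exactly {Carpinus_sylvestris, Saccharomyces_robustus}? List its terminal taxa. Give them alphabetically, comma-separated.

The clade containing exactly {Carpinus_sylvestris, Saccharomyces_robustus} attaches to the tree at the node subtending ((Yersinia_gracilis,Felis_arenarius),(Carpinus_sylvestris,Saccharomyces_robustus)).
The other lineage descending from that same node — the sister group — is (Yersinia_gracilis,Felis_arenarius); its 2 tips in alphabetical order are the answer.

Felis_arenarius, Yersinia_gracilis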